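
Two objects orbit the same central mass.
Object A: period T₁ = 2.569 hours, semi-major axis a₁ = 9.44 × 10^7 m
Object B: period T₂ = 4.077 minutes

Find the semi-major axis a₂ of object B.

Convert to SI: T₁ = 2.569 hours = 9248.4 s; T₂ = 4.077 minutes = 244.62 s.
Kepler's third law: (T₁/T₂)² = (a₁/a₂)³ ⇒ a₂ = a₁ · (T₂/T₁)^(2/3).
T₂/T₁ = 244.62 / 9248.4 = 0.02645.
a₂ = 9.44e+07 · (0.02645)^(2/3) m ≈ 8.38e+06 m = 8.38 × 10^6 m.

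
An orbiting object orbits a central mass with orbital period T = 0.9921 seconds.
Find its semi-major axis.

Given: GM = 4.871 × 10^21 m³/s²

Invert Kepler's third law: a = (GM · T² / (4π²))^(1/3).
Substituting T = 0.9921 s and GM = 4.871e+21 m³/s²:
a = (4.871e+21 · (0.9921)² / (4π²))^(1/3) m
a ≈ 4.952e+06 m = 4.952 Mm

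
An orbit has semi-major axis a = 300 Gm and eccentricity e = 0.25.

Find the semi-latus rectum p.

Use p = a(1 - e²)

Convert to SI: a = 300 Gm = 3e+11 m.
p = a (1 − e²).
p = 3e+11 · (1 − (0.25)²) = 3e+11 · 0.9375 ≈ 2.812e+11 m = 281.2 Gm.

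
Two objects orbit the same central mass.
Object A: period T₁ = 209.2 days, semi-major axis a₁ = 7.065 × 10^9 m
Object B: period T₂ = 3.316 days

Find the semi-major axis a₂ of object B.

Convert to SI: T₁ = 209.2 days = 1.80749e+07 s; T₂ = 3.316 days = 286502 s.
Kepler's third law: (T₁/T₂)² = (a₁/a₂)³ ⇒ a₂ = a₁ · (T₂/T₁)^(2/3).
T₂/T₁ = 286502 / 1.80749e+07 = 0.0158509.
a₂ = 7.065e+09 · (0.0158509)^(2/3) m ≈ 4.458e+08 m = 4.458 × 10^8 m.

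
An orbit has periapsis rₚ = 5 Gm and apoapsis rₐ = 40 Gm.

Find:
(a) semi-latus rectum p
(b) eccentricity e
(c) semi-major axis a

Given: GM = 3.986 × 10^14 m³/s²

Convert to SI: rₚ = 5 Gm = 5e+09 m; rₐ = 40 Gm = 4e+10 m.
(a) From a = (rₚ + rₐ)/2 = 2.25e+10 m and e = (rₐ − rₚ)/(rₐ + rₚ) = 0.777778, p = a(1 − e²) = 2.25e+10 · (1 − (0.777778)²) ≈ 8.889e+09 m
(b) e = (rₐ − rₚ)/(rₐ + rₚ) = (4e+10 − 5e+09)/(4e+10 + 5e+09) ≈ 0.7778
(c) a = (rₚ + rₐ)/2 = (5e+09 + 4e+10)/2 ≈ 2.25e+10 m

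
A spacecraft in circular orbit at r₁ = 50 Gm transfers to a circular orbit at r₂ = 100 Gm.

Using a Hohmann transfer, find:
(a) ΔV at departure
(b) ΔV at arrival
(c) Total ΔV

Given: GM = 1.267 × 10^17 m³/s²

Convert to SI: r₁ = 50 Gm = 5e+10 m; r₂ = 100 Gm = 1e+11 m.
Transfer semi-major axis: a_t = (r₁ + r₂)/2 = (5e+10 + 1e+11)/2 = 7.5e+10 m.
Circular speeds: v₁ = √(GM/r₁) = 1591.85 m/s, v₂ = √(GM/r₂) = 1125.61 m/s.
Transfer speeds (vis-viva v² = GM(2/r − 1/a_t)): v₁ᵗ = 1838.11 m/s, v₂ᵗ = 919.057 m/s.
(a) ΔV₁ = |v₁ᵗ − v₁| ≈ 246.3 m/s = 246.3 m/s.
(b) ΔV₂ = |v₂ − v₂ᵗ| ≈ 206.6 m/s = 206.6 m/s.
(c) ΔV_total = ΔV₁ + ΔV₂ ≈ 452.8 m/s = 452.8 m/s.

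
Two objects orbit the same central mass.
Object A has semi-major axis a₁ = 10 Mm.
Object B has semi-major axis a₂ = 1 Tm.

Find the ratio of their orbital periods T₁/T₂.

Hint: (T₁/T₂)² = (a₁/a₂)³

Convert to SI: a₁ = 10 Mm = 1e+07 m; a₂ = 1 Tm = 1e+12 m.
From Kepler's third law, (T₁/T₂)² = (a₁/a₂)³, so T₁/T₂ = (a₁/a₂)^(3/2).
a₁/a₂ = 1e+07 / 1e+12 = 1e-05.
T₁/T₂ = (1e-05)^(3/2) ≈ 3.162e-08.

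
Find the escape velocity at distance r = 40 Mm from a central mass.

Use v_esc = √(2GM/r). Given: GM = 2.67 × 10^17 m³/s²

Convert to SI: r = 40 Mm = 4e+07 m.
Escape velocity comes from setting total energy to zero: ½v² − GM/r = 0 ⇒ v_esc = √(2GM / r).
v_esc = √(2 · 2.67e+17 / 4e+07) m/s ≈ 1.155e+05 m/s = 115.5 km/s.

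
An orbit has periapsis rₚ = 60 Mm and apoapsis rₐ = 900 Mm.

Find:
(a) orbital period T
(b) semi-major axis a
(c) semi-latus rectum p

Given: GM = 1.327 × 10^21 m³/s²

Convert to SI: rₚ = 60 Mm = 6e+07 m; rₐ = 900 Mm = 9e+08 m.
(a) With a = (rₚ + rₐ)/2 = 4.8e+08 m, T = 2π √(a³/GM) = 2π √((4.8e+08)³/1.327e+21) s ≈ 1814 s
(b) a = (rₚ + rₐ)/2 = (6e+07 + 9e+08)/2 ≈ 4.8e+08 m
(c) From a = (rₚ + rₐ)/2 = 4.8e+08 m and e = (rₐ − rₚ)/(rₐ + rₚ) = 0.875, p = a(1 − e²) = 4.8e+08 · (1 − (0.875)²) ≈ 1.125e+08 m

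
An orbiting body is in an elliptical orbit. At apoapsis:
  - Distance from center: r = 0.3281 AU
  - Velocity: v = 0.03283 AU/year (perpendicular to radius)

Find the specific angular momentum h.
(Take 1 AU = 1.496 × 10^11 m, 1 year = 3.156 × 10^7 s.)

Convert to SI: r = 0.3281 AU = 4.90838e+10 m; v = 0.03283 AU/year = 155.62 m/s.
With v perpendicular to r, h = r · v.
h = 4.90838e+10 · 155.62 m²/s ≈ 7.638e+12 m²/s.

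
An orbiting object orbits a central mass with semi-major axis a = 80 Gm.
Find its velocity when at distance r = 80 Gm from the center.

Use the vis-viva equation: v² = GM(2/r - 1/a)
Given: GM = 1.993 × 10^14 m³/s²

Convert to SI: a = 80 Gm = 8e+10 m; r = 80 Gm = 8e+10 m.
Vis-viva: v = √(GM · (2/r − 1/a)).
2/r − 1/a = 2/8e+10 − 1/8e+10 = 1.25e-11 m⁻¹.
v = √(1.993e+14 · 1.25e-11) m/s ≈ 49.91 m/s = 49.91 m/s.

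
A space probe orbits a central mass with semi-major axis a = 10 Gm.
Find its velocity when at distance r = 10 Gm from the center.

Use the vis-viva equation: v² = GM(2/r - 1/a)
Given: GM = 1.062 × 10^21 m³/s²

Convert to SI: a = 10 Gm = 1e+10 m; r = 10 Gm = 1e+10 m.
Vis-viva: v = √(GM · (2/r − 1/a)).
2/r − 1/a = 2/1e+10 − 1/1e+10 = 1e-10 m⁻¹.
v = √(1.062e+21 · 1e-10) m/s ≈ 3.259e+05 m/s = 325.9 km/s.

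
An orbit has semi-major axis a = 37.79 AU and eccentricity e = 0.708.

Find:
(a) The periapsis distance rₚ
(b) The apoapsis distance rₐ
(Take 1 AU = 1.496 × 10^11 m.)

Convert to SI: a = 37.79 AU = 5.65338e+12 m.
(a) rₚ = a(1 − e) = 5.65338e+12 · (1 − 0.708) = 5.65338e+12 · 0.292 ≈ 1.651e+12 m = 11.03 AU.
(b) rₐ = a(1 + e) = 5.65338e+12 · (1 + 0.708) = 5.65338e+12 · 1.708 ≈ 9.656e+12 m = 64.55 AU.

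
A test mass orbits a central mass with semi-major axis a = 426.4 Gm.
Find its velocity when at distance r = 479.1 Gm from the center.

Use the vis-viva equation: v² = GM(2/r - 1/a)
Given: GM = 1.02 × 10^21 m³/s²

Convert to SI: a = 426.4 Gm = 4.264e+11 m; r = 479.1 Gm = 4.791e+11 m.
Vis-viva: v = √(GM · (2/r − 1/a)).
2/r − 1/a = 2/4.791e+11 − 1/4.264e+11 = 1.82928e-12 m⁻¹.
v = √(1.02e+21 · 1.82928e-12) m/s ≈ 4.32e+04 m/s = 43.2 km/s.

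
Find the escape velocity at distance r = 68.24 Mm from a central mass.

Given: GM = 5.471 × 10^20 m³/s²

Convert to SI: r = 68.24 Mm = 6.824e+07 m.
Escape velocity comes from setting total energy to zero: ½v² − GM/r = 0 ⇒ v_esc = √(2GM / r).
v_esc = √(2 · 5.471e+20 / 6.824e+07) m/s ≈ 4.004e+06 m/s = 4004 km/s.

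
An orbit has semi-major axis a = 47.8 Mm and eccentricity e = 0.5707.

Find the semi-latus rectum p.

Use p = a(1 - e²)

Convert to SI: a = 47.8 Mm = 4.78e+07 m.
p = a (1 − e²).
p = 4.78e+07 · (1 − (0.5707)²) = 4.78e+07 · 0.674302 ≈ 3.223e+07 m = 32.23 Mm.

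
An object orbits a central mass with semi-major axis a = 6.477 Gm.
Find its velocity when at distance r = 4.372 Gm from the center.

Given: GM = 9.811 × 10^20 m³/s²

Convert to SI: a = 6.477 Gm = 6.477e+09 m; r = 4.372 Gm = 4.372e+09 m.
Vis-viva: v = √(GM · (2/r − 1/a)).
2/r − 1/a = 2/4.372e+09 − 1/6.477e+09 = 3.03064e-10 m⁻¹.
v = √(9.811e+20 · 3.03064e-10) m/s ≈ 5.453e+05 m/s = 545.3 km/s.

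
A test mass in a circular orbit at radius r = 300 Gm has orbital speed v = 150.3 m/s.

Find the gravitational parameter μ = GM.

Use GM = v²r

Convert to SI: r = 300 Gm = 3e+11 m.
For a circular orbit v² = GM/r, so GM = v² · r.
GM = (150.3)² · 3e+11 m³/s² ≈ 6.777e+15 m³/s² = 6.777 × 10^15 m³/s².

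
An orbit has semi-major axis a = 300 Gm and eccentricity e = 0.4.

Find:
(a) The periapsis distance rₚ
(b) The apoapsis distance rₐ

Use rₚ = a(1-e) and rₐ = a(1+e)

Convert to SI: a = 300 Gm = 3e+11 m.
(a) rₚ = a(1 − e) = 3e+11 · (1 − 0.4) = 3e+11 · 0.6 ≈ 1.8e+11 m = 180 Gm.
(b) rₐ = a(1 + e) = 3e+11 · (1 + 0.4) = 3e+11 · 1.4 ≈ 4.2e+11 m = 420 Gm.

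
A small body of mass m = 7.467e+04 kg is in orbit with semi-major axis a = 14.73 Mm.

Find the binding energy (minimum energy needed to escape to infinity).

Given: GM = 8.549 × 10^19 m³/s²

Convert to SI: a = 14.73 Mm = 1.473e+07 m.
Total orbital energy is E = −GMm/(2a); binding energy is E_bind = −E = GMm/(2a).
E_bind = 8.549e+19 · 7.467e+04 / (2 · 1.473e+07) J ≈ 2.167e+17 J = 216.7 PJ.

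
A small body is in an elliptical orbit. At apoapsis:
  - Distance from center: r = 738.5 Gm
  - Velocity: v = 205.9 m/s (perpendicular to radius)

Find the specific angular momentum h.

Convert to SI: r = 738.5 Gm = 7.385e+11 m.
With v perpendicular to r, h = r · v.
h = 7.385e+11 · 205.9 m²/s ≈ 1.521e+14 m²/s.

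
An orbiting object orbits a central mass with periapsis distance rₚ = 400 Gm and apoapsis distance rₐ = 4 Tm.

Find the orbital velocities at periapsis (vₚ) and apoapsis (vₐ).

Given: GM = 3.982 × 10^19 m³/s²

Convert to SI: rₚ = 400 Gm = 4e+11 m; rₐ = 4 Tm = 4e+12 m.
Use the vis-viva equation v² = GM(2/r − 1/a) with a = (rₚ + rₐ)/2 = (4e+11 + 4e+12)/2 = 2.2e+12 m.
vₚ = √(GM · (2/rₚ − 1/a)) = √(3.982e+19 · (2/4e+11 − 1/2.2e+12)) m/s ≈ 1.345e+04 m/s = 13.45 km/s.
vₐ = √(GM · (2/rₐ − 1/a)) = √(3.982e+19 · (2/4e+12 − 1/2.2e+12)) m/s ≈ 1345 m/s = 1.345 km/s.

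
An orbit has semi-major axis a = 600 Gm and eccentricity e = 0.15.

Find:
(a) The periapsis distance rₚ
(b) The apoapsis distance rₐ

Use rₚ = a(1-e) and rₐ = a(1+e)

Convert to SI: a = 600 Gm = 6e+11 m.
(a) rₚ = a(1 − e) = 6e+11 · (1 − 0.15) = 6e+11 · 0.85 ≈ 5.1e+11 m = 510 Gm.
(b) rₐ = a(1 + e) = 6e+11 · (1 + 0.15) = 6e+11 · 1.15 ≈ 6.9e+11 m = 690 Gm.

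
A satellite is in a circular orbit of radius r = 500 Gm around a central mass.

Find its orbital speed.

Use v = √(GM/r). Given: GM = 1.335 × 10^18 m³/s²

Convert to SI: r = 500 Gm = 5e+11 m.
For a circular orbit, gravity supplies the centripetal force, so v = √(GM / r).
v = √(1.335e+18 / 5e+11) m/s ≈ 1634 m/s = 1.634 km/s.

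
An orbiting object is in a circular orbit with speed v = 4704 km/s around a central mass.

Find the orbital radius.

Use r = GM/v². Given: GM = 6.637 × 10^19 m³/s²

Convert to SI: v = 4704 km/s = 4.704e+06 m/s.
For a circular orbit, v² = GM / r, so r = GM / v².
r = 6.637e+19 / (4.704e+06)² m ≈ 2.999e+06 m = 2.999 Mm.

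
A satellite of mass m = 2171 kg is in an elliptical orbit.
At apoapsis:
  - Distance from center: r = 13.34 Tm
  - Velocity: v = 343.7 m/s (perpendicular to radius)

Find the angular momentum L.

Convert to SI: r = 13.34 Tm = 1.334e+13 m.
Since v is perpendicular to r, L = m · v · r.
L = 2171 · 343.7 · 1.334e+13 kg·m²/s ≈ 9.954e+18 kg·m²/s.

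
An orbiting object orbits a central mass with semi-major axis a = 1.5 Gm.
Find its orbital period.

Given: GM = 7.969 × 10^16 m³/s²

Convert to SI: a = 1.5 Gm = 1.5e+09 m.
Kepler's third law: T = 2π √(a³ / GM).
Substituting a = 1.5e+09 m and GM = 7.969e+16 m³/s²:
T = 2π √((1.5e+09)³ / 7.969e+16) s
T ≈ 1.293e+06 s = 14.97 days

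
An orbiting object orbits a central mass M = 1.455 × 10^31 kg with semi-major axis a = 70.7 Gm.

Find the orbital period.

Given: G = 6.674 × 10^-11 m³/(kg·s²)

Convert to SI: a = 70.7 Gm = 7.07e+10 m.
GM = G · M = 6.674e-11 · 1.455e+31 = 9.71067e+20 m³/s².
Kepler's third law: T = 2π √(a³ / GM).
Substituting a = 7.07e+10 m and GM = 9.71067e+20 m³/s²:
T = 2π √((7.07e+10)³ / 9.71067e+20) s
T ≈ 3.79e+06 s = 43.87 days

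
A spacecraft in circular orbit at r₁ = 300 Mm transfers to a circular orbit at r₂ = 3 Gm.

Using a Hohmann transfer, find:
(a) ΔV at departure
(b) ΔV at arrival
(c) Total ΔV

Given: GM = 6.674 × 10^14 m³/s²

Convert to SI: r₁ = 300 Mm = 3e+08 m; r₂ = 3 Gm = 3e+09 m.
Transfer semi-major axis: a_t = (r₁ + r₂)/2 = (3e+08 + 3e+09)/2 = 1.65e+09 m.
Circular speeds: v₁ = √(GM/r₁) = 1491.53 m/s, v₂ = √(GM/r₂) = 471.664 m/s.
Transfer speeds (vis-viva v² = GM(2/r − 1/a_t)): v₁ᵗ = 2011.18 m/s, v₂ᵗ = 201.118 m/s.
(a) ΔV₁ = |v₁ᵗ − v₁| ≈ 519.6 m/s = 519.6 m/s.
(b) ΔV₂ = |v₂ − v₂ᵗ| ≈ 270.5 m/s = 270.5 m/s.
(c) ΔV_total = ΔV₁ + ΔV₂ ≈ 790.2 m/s = 790.2 m/s.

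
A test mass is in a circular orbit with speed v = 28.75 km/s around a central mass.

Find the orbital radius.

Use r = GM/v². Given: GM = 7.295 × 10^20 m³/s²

Convert to SI: v = 28.75 km/s = 28750 m/s.
For a circular orbit, v² = GM / r, so r = GM / v².
r = 7.295e+20 / (28750)² m ≈ 8.826e+11 m = 8.826 × 10^11 m.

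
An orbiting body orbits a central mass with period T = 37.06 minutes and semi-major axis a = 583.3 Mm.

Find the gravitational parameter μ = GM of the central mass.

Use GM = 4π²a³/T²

Convert to SI: T = 37.06 minutes = 2223.6 s; a = 583.3 Mm = 5.833e+08 m.
GM = 4π² · a³ / T².
GM = 4π² · (5.833e+08)³ / (2223.6)² m³/s² ≈ 1.585e+21 m³/s² = 1.585 × 10^21 m³/s².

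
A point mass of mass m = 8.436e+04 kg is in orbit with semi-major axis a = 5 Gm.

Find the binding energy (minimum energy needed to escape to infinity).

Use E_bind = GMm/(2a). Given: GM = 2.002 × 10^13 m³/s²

Convert to SI: a = 5 Gm = 5e+09 m.
Total orbital energy is E = −GMm/(2a); binding energy is E_bind = −E = GMm/(2a).
E_bind = 2.002e+13 · 8.436e+04 / (2 · 5e+09) J ≈ 1.689e+08 J = 168.9 MJ.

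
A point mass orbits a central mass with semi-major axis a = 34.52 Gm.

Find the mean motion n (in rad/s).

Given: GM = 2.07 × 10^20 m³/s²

Convert to SI: a = 34.52 Gm = 3.452e+10 m.
n = √(GM / a³).
n = √(2.07e+20 / (3.452e+10)³) rad/s ≈ 2.243e-06 rad/s.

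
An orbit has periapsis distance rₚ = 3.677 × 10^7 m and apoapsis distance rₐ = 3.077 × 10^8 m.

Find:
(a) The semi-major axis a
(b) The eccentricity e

(a) a = (rₚ + rₐ) / 2 = (3.677e+07 + 3.077e+08) / 2 ≈ 1.722e+08 m = 1.722 × 10^8 m.
(b) e = (rₐ − rₚ) / (rₐ + rₚ) = (3.077e+08 − 3.677e+07) / (3.077e+08 + 3.677e+07) ≈ 0.7865.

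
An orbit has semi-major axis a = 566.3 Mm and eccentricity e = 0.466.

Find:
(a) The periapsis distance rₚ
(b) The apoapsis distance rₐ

Convert to SI: a = 566.3 Mm = 5.663e+08 m.
(a) rₚ = a(1 − e) = 5.663e+08 · (1 − 0.466) = 5.663e+08 · 0.534 ≈ 3.024e+08 m = 302.4 Mm.
(b) rₐ = a(1 + e) = 5.663e+08 · (1 + 0.466) = 5.663e+08 · 1.466 ≈ 8.302e+08 m = 830.2 Mm.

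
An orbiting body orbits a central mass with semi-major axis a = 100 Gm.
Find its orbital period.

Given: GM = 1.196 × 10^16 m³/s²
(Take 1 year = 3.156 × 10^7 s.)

Convert to SI: a = 100 Gm = 1e+11 m.
Kepler's third law: T = 2π √(a³ / GM).
Substituting a = 1e+11 m and GM = 1.196e+16 m³/s²:
T = 2π √((1e+11)³ / 1.196e+16) s
T ≈ 1.817e+09 s = 57.57 years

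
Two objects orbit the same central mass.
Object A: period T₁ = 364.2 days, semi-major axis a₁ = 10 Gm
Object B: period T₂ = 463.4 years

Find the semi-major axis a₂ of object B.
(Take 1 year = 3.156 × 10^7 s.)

Convert to SI: T₁ = 364.2 days = 3.14669e+07 s; a₁ = 10 Gm = 1e+10 m; T₂ = 463.4 years = 1.46249e+10 s.
Kepler's third law: (T₁/T₂)² = (a₁/a₂)³ ⇒ a₂ = a₁ · (T₂/T₁)^(2/3).
T₂/T₁ = 1.46249e+10 / 3.14669e+07 = 464.771.
a₂ = 1e+10 · (464.771)^(2/3) m ≈ 6e+11 m = 600 Gm.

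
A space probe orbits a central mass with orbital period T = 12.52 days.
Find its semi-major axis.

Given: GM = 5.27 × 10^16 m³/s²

Convert to SI: T = 12.52 days = 1.08173e+06 s.
Invert Kepler's third law: a = (GM · T² / (4π²))^(1/3).
Substituting T = 1.08173e+06 s and GM = 5.27e+16 m³/s²:
a = (5.27e+16 · (1.08173e+06)² / (4π²))^(1/3) m
a ≈ 1.16e+09 m = 1.16 × 10^9 m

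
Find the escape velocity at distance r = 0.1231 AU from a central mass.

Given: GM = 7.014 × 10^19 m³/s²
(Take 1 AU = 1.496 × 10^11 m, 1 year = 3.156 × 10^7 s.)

Convert to SI: r = 0.1231 AU = 1.84158e+10 m.
Escape velocity comes from setting total energy to zero: ½v² − GM/r = 0 ⇒ v_esc = √(2GM / r).
v_esc = √(2 · 7.014e+19 / 1.84158e+10) m/s ≈ 8.728e+04 m/s = 18.41 AU/year.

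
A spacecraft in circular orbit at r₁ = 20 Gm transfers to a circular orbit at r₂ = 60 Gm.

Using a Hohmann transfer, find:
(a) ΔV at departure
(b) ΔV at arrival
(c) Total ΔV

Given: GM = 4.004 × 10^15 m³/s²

Convert to SI: r₁ = 20 Gm = 2e+10 m; r₂ = 60 Gm = 6e+10 m.
Transfer semi-major axis: a_t = (r₁ + r₂)/2 = (2e+10 + 6e+10)/2 = 4e+10 m.
Circular speeds: v₁ = √(GM/r₁) = 447.437 m/s, v₂ = √(GM/r₂) = 258.328 m/s.
Transfer speeds (vis-viva v² = GM(2/r − 1/a_t)): v₁ᵗ = 547.996 m/s, v₂ᵗ = 182.665 m/s.
(a) ΔV₁ = |v₁ᵗ − v₁| ≈ 100.6 m/s = 100.6 m/s.
(b) ΔV₂ = |v₂ − v₂ᵗ| ≈ 75.66 m/s = 75.66 m/s.
(c) ΔV_total = ΔV₁ + ΔV₂ ≈ 176.2 m/s = 176.2 m/s.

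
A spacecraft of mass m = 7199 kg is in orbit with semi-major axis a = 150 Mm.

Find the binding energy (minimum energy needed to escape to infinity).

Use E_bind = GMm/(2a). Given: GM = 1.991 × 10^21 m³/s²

Convert to SI: a = 150 Mm = 1.5e+08 m.
Total orbital energy is E = −GMm/(2a); binding energy is E_bind = −E = GMm/(2a).
E_bind = 1.991e+21 · 7199 / (2 · 1.5e+08) J ≈ 4.778e+16 J = 47.78 PJ.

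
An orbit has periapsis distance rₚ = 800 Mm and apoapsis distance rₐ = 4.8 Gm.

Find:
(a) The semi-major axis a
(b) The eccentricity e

Convert to SI: rₚ = 800 Mm = 8e+08 m; rₐ = 4.8 Gm = 4.8e+09 m.
(a) a = (rₚ + rₐ) / 2 = (8e+08 + 4.8e+09) / 2 ≈ 2.8e+09 m = 2.8 Gm.
(b) e = (rₐ − rₚ) / (rₐ + rₚ) = (4.8e+09 − 8e+08) / (4.8e+09 + 8e+08) ≈ 0.7143.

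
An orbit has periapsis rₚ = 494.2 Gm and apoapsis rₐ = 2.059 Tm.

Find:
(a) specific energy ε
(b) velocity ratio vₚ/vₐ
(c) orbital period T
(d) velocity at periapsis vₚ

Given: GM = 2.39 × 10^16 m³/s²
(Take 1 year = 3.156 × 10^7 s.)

Convert to SI: rₚ = 494.2 Gm = 4.942e+11 m; rₐ = 2.059 Tm = 2.059e+12 m.
(a) With a = (rₚ + rₐ)/2 = 1.2766e+12 m, ε = −GM/(2a) = −2.39e+16/(2 · 1.2766e+12) J/kg ≈ -9361 J/kg
(b) Conservation of angular momentum (rₚvₚ = rₐvₐ) gives vₚ/vₐ = rₐ/rₚ = 2.059e+12/4.942e+11 ≈ 4.166
(c) With a = (rₚ + rₐ)/2 = 1.2766e+12 m, T = 2π √(a³/GM) = 2π √((1.2766e+12)³/2.39e+16) s ≈ 5.862e+10 s
(d) With a = (rₚ + rₐ)/2 = 1.2766e+12 m, vₚ = √(GM (2/rₚ − 1/a)) = √(2.39e+16 · (2/4.942e+11 − 1/1.2766e+12)) m/s ≈ 279.3 m/s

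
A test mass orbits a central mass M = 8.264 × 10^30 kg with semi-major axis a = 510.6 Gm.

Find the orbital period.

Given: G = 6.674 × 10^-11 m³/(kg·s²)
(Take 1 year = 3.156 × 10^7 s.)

Convert to SI: a = 510.6 Gm = 5.106e+11 m.
GM = G · M = 6.674e-11 · 8.264e+30 = 5.51539e+20 m³/s².
Kepler's third law: T = 2π √(a³ / GM).
Substituting a = 5.106e+11 m and GM = 5.51539e+20 m³/s²:
T = 2π √((5.106e+11)³ / 5.51539e+20) s
T ≈ 9.761e+07 s = 3.093 years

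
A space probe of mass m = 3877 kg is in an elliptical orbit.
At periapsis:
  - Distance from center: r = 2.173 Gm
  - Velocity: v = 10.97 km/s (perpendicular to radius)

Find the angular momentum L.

Convert to SI: r = 2.173 Gm = 2.173e+09 m; v = 10.97 km/s = 10970 m/s.
Since v is perpendicular to r, L = m · v · r.
L = 3877 · 10970 · 2.173e+09 kg·m²/s ≈ 9.242e+16 kg·m²/s.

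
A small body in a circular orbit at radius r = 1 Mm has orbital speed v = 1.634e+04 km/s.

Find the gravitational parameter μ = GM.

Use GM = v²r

Convert to SI: r = 1 Mm = 1e+06 m; v = 1.634e+04 km/s = 1.634e+07 m/s.
For a circular orbit v² = GM/r, so GM = v² · r.
GM = (1.634e+07)² · 1e+06 m³/s² ≈ 2.67e+20 m³/s² = 2.67 × 10^20 m³/s².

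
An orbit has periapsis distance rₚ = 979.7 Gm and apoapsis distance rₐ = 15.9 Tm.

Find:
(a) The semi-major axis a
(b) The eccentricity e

Convert to SI: rₚ = 979.7 Gm = 9.797e+11 m; rₐ = 15.9 Tm = 1.59e+13 m.
(a) a = (rₚ + rₐ) / 2 = (9.797e+11 + 1.59e+13) / 2 ≈ 8.44e+12 m = 8.44 Tm.
(b) e = (rₐ − rₚ) / (rₐ + rₚ) = (1.59e+13 − 9.797e+11) / (1.59e+13 + 9.797e+11) ≈ 0.8839.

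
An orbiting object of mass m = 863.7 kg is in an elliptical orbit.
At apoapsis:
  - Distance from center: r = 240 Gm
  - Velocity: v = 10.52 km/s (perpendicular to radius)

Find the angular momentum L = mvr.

Convert to SI: r = 240 Gm = 2.4e+11 m; v = 10.52 km/s = 10520 m/s.
Since v is perpendicular to r, L = m · v · r.
L = 863.7 · 10520 · 2.4e+11 kg·m²/s ≈ 2.181e+18 kg·m²/s.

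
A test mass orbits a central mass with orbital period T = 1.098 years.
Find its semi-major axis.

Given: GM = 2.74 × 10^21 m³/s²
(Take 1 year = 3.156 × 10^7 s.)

Convert to SI: T = 1.098 years = 3.46529e+07 s.
Invert Kepler's third law: a = (GM · T² / (4π²))^(1/3).
Substituting T = 3.46529e+07 s and GM = 2.74e+21 m³/s²:
a = (2.74e+21 · (3.46529e+07)² / (4π²))^(1/3) m
a ≈ 4.368e+11 m = 4.368 × 10^11 m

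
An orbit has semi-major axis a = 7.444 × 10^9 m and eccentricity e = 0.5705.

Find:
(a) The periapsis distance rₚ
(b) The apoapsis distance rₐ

(a) rₚ = a(1 − e) = 7.444e+09 · (1 − 0.5705) = 7.444e+09 · 0.4295 ≈ 3.197e+09 m = 3.197 × 10^9 m.
(b) rₐ = a(1 + e) = 7.444e+09 · (1 + 0.5705) = 7.444e+09 · 1.5705 ≈ 1.169e+10 m = 1.169 × 10^10 m.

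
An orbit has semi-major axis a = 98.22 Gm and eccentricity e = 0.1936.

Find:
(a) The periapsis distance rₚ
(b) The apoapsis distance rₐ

Convert to SI: a = 98.22 Gm = 9.822e+10 m.
(a) rₚ = a(1 − e) = 9.822e+10 · (1 − 0.1936) = 9.822e+10 · 0.8064 ≈ 7.92e+10 m = 79.2 Gm.
(b) rₐ = a(1 + e) = 9.822e+10 · (1 + 0.1936) = 9.822e+10 · 1.1936 ≈ 1.172e+11 m = 117.2 Gm.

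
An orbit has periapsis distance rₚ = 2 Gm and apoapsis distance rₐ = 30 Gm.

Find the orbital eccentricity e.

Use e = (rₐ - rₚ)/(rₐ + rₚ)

Convert to SI: rₚ = 2 Gm = 2e+09 m; rₐ = 30 Gm = 3e+10 m.
e = (rₐ − rₚ) / (rₐ + rₚ).
e = (3e+10 − 2e+09) / (3e+10 + 2e+09) = 2.8e+10 / 3.2e+10 ≈ 0.875.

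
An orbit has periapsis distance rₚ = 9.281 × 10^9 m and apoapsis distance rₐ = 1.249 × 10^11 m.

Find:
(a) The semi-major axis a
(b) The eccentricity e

(a) a = (rₚ + rₐ) / 2 = (9.281e+09 + 1.249e+11) / 2 ≈ 6.709e+10 m = 6.709 × 10^10 m.
(b) e = (rₐ − rₚ) / (rₐ + rₚ) = (1.249e+11 − 9.281e+09) / (1.249e+11 + 9.281e+09) ≈ 0.8617.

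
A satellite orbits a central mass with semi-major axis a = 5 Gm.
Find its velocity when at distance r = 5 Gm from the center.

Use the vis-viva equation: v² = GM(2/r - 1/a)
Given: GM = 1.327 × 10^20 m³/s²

Convert to SI: a = 5 Gm = 5e+09 m; r = 5 Gm = 5e+09 m.
Vis-viva: v = √(GM · (2/r − 1/a)).
2/r − 1/a = 2/5e+09 − 1/5e+09 = 2e-10 m⁻¹.
v = √(1.327e+20 · 2e-10) m/s ≈ 1.629e+05 m/s = 162.9 km/s.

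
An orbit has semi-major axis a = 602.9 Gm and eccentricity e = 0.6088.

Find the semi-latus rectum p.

Convert to SI: a = 602.9 Gm = 6.029e+11 m.
p = a (1 − e²).
p = 6.029e+11 · (1 − (0.6088)²) = 6.029e+11 · 0.629363 ≈ 3.794e+11 m = 379.4 Gm.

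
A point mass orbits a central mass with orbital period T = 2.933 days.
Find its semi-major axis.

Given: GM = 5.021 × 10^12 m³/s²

Convert to SI: T = 2.933 days = 253411 s.
Invert Kepler's third law: a = (GM · T² / (4π²))^(1/3).
Substituting T = 253411 s and GM = 5.021e+12 m³/s²:
a = (5.021e+12 · (253411)² / (4π²))^(1/3) m
a ≈ 2.014e+07 m = 20.14 Mm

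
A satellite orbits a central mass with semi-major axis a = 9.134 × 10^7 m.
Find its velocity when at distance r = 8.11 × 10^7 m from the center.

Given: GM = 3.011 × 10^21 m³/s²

Vis-viva: v = √(GM · (2/r − 1/a)).
2/r − 1/a = 2/8.11e+07 − 1/9.134e+07 = 1.37128e-08 m⁻¹.
v = √(3.011e+21 · 1.37128e-08) m/s ≈ 6.426e+06 m/s = 6426 km/s.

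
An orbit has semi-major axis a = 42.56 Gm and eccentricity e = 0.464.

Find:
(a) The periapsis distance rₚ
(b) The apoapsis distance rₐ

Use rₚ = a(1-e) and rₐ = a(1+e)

Convert to SI: a = 42.56 Gm = 4.256e+10 m.
(a) rₚ = a(1 − e) = 4.256e+10 · (1 − 0.464) = 4.256e+10 · 0.536 ≈ 2.281e+10 m = 22.81 Gm.
(b) rₐ = a(1 + e) = 4.256e+10 · (1 + 0.464) = 4.256e+10 · 1.464 ≈ 6.231e+10 m = 62.31 Gm.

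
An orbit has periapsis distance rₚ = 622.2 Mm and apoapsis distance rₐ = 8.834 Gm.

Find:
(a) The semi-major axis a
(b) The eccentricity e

Convert to SI: rₚ = 622.2 Mm = 6.222e+08 m; rₐ = 8.834 Gm = 8.834e+09 m.
(a) a = (rₚ + rₐ) / 2 = (6.222e+08 + 8.834e+09) / 2 ≈ 4.728e+09 m = 4.728 Gm.
(b) e = (rₐ − rₚ) / (rₐ + rₚ) = (8.834e+09 − 6.222e+08) / (8.834e+09 + 6.222e+08) ≈ 0.8684.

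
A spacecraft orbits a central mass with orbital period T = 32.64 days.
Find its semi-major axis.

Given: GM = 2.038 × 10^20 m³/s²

Convert to SI: T = 32.64 days = 2.8201e+06 s.
Invert Kepler's third law: a = (GM · T² / (4π²))^(1/3).
Substituting T = 2.8201e+06 s and GM = 2.038e+20 m³/s²:
a = (2.038e+20 · (2.8201e+06)² / (4π²))^(1/3) m
a ≈ 3.45e+10 m = 34.5 Gm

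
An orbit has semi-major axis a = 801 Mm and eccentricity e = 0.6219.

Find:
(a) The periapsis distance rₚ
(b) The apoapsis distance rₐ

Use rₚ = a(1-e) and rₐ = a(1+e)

Convert to SI: a = 801 Mm = 8.01e+08 m.
(a) rₚ = a(1 − e) = 8.01e+08 · (1 − 0.6219) = 8.01e+08 · 0.3781 ≈ 3.029e+08 m = 302.9 Mm.
(b) rₐ = a(1 + e) = 8.01e+08 · (1 + 0.6219) = 8.01e+08 · 1.6219 ≈ 1.299e+09 m = 1.299 Gm.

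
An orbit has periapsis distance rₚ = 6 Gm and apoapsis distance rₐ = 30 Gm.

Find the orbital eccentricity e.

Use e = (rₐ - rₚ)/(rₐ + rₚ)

Convert to SI: rₚ = 6 Gm = 6e+09 m; rₐ = 30 Gm = 3e+10 m.
e = (rₐ − rₚ) / (rₐ + rₚ).
e = (3e+10 − 6e+09) / (3e+10 + 6e+09) = 2.4e+10 / 3.6e+10 ≈ 0.6667.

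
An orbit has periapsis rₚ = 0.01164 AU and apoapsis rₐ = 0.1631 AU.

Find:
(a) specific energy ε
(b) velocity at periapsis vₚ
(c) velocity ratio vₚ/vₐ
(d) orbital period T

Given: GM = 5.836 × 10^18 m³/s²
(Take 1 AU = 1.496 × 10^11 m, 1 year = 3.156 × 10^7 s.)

Convert to SI: rₚ = 0.01164 AU = 1.74134e+09 m; rₐ = 0.1631 AU = 2.43998e+10 m.
(a) With a = (rₚ + rₐ)/2 = 1.30706e+10 m, ε = −GM/(2a) = −5.836e+18/(2 · 1.30706e+10) J/kg ≈ -2.232e+08 J/kg
(b) With a = (rₚ + rₐ)/2 = 1.30706e+10 m, vₚ = √(GM (2/rₚ − 1/a)) = √(5.836e+18 · (2/1.74134e+09 − 1/1.30706e+10)) m/s ≈ 7.91e+04 m/s
(c) Conservation of angular momentum (rₚvₚ = rₐvₐ) gives vₚ/vₐ = rₐ/rₚ = 2.43998e+10/1.74134e+09 ≈ 14.01
(d) With a = (rₚ + rₐ)/2 = 1.30706e+10 m, T = 2π √(a³/GM) = 2π √((1.30706e+10)³/5.836e+18) s ≈ 3.887e+06 s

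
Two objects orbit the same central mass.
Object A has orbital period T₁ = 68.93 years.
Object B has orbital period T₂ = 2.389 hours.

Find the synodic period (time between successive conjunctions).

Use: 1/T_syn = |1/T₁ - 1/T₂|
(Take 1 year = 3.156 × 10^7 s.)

Convert to SI: T₁ = 68.93 years = 2.17543e+09 s; T₂ = 2.389 hours = 8600.4 s.
T_syn = |T₁ · T₂ / (T₁ − T₂)|.
T_syn = |2.17543e+09 · 8600.4 / (2.17543e+09 − 8600.4)| s ≈ 8600 s = 2.389 hours.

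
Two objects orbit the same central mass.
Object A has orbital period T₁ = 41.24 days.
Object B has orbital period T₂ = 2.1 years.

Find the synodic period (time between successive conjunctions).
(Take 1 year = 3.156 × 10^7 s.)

Convert to SI: T₁ = 41.24 days = 3.56314e+06 s; T₂ = 2.1 years = 6.6276e+07 s.
T_syn = |T₁ · T₂ / (T₁ − T₂)|.
T_syn = |3.56314e+06 · 6.6276e+07 / (3.56314e+06 − 6.6276e+07)| s ≈ 3.766e+06 s = 43.58 days.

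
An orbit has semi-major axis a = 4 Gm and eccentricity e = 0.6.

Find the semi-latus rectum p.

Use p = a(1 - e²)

Convert to SI: a = 4 Gm = 4e+09 m.
p = a (1 − e²).
p = 4e+09 · (1 − (0.6)²) = 4e+09 · 0.64 ≈ 2.56e+09 m = 2.56 Gm.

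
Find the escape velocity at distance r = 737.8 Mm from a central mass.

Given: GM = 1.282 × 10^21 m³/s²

Convert to SI: r = 737.8 Mm = 7.378e+08 m.
Escape velocity comes from setting total energy to zero: ½v² − GM/r = 0 ⇒ v_esc = √(2GM / r).
v_esc = √(2 · 1.282e+21 / 7.378e+08) m/s ≈ 1.864e+06 m/s = 1864 km/s.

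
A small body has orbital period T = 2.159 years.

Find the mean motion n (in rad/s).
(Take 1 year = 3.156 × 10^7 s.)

Convert to SI: T = 2.159 years = 6.8138e+07 s.
n = 2π / T.
n = 2π / 6.8138e+07 s ≈ 9.221e-08 rad/s.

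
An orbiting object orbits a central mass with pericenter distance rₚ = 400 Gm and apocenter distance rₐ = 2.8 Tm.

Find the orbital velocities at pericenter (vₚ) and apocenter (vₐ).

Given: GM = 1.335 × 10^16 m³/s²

Convert to SI: rₚ = 400 Gm = 4e+11 m; rₐ = 2.8 Tm = 2.8e+12 m.
Use the vis-viva equation v² = GM(2/r − 1/a) with a = (rₚ + rₐ)/2 = (4e+11 + 2.8e+12)/2 = 1.6e+12 m.
vₚ = √(GM · (2/rₚ − 1/a)) = √(1.335e+16 · (2/4e+11 − 1/1.6e+12)) m/s ≈ 241.7 m/s = 241.7 m/s.
vₐ = √(GM · (2/rₐ − 1/a)) = √(1.335e+16 · (2/2.8e+12 − 1/1.6e+12)) m/s ≈ 34.52 m/s = 34.52 m/s.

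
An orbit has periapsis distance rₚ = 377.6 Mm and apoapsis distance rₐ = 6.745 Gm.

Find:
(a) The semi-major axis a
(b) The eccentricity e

Convert to SI: rₚ = 377.6 Mm = 3.776e+08 m; rₐ = 6.745 Gm = 6.745e+09 m.
(a) a = (rₚ + rₐ) / 2 = (3.776e+08 + 6.745e+09) / 2 ≈ 3.561e+09 m = 3.561 Gm.
(b) e = (rₐ − rₚ) / (rₐ + rₚ) = (6.745e+09 − 3.776e+08) / (6.745e+09 + 3.776e+08) ≈ 0.894.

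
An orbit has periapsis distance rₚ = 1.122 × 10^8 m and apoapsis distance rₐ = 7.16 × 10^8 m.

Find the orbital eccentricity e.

e = (rₐ − rₚ) / (rₐ + rₚ).
e = (7.16e+08 − 1.122e+08) / (7.16e+08 + 1.122e+08) = 6.038e+08 / 8.282e+08 ≈ 0.7291.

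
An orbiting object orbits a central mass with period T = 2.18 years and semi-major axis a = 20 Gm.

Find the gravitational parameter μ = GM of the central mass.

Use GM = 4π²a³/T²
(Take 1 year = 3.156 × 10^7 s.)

Convert to SI: T = 2.18 years = 6.88008e+07 s; a = 20 Gm = 2e+10 m.
GM = 4π² · a³ / T².
GM = 4π² · (2e+10)³ / (6.88008e+07)² m³/s² ≈ 6.672e+16 m³/s² = 6.672 × 10^16 m³/s².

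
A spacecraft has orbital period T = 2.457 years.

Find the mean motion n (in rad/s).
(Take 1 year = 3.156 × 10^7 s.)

Convert to SI: T = 2.457 years = 7.75429e+07 s.
n = 2π / T.
n = 2π / 7.75429e+07 s ≈ 8.103e-08 rad/s.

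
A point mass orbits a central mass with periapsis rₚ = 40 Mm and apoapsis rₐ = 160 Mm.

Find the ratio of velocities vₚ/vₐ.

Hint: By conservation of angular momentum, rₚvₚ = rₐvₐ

Convert to SI: rₚ = 40 Mm = 4e+07 m; rₐ = 160 Mm = 1.6e+08 m.
Conservation of angular momentum gives rₚvₚ = rₐvₐ, so vₚ/vₐ = rₐ/rₚ.
vₚ/vₐ = 1.6e+08 / 4e+07 ≈ 4.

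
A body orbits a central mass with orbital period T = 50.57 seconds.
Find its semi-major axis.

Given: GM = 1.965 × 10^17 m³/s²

Invert Kepler's third law: a = (GM · T² / (4π²))^(1/3).
Substituting T = 50.57 s and GM = 1.965e+17 m³/s²:
a = (1.965e+17 · (50.57)² / (4π²))^(1/3) m
a ≈ 2.335e+06 m = 2.335 Mm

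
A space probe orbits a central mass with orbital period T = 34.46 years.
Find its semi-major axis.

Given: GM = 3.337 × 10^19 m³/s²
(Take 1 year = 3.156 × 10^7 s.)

Convert to SI: T = 34.46 years = 1.08756e+09 s.
Invert Kepler's third law: a = (GM · T² / (4π²))^(1/3).
Substituting T = 1.08756e+09 s and GM = 3.337e+19 m³/s²:
a = (3.337e+19 · (1.08756e+09)² / (4π²))^(1/3) m
a ≈ 9.999e+11 m = 999.9 Gm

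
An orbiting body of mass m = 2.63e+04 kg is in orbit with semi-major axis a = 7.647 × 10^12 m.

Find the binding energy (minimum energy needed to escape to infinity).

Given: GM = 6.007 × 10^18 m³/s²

Total orbital energy is E = −GMm/(2a); binding energy is E_bind = −E = GMm/(2a).
E_bind = 6.007e+18 · 2.63e+04 / (2 · 7.647e+12) J ≈ 1.033e+10 J = 10.33 GJ.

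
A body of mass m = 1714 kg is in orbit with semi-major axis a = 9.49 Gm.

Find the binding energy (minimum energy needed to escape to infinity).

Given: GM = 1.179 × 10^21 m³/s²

Convert to SI: a = 9.49 Gm = 9.49e+09 m.
Total orbital energy is E = −GMm/(2a); binding energy is E_bind = −E = GMm/(2a).
E_bind = 1.179e+21 · 1714 / (2 · 9.49e+09) J ≈ 1.065e+14 J = 106.5 TJ.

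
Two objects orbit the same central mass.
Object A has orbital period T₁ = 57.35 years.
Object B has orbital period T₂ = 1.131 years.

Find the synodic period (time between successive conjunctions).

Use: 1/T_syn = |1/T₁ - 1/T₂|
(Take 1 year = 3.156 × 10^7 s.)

Convert to SI: T₁ = 57.35 years = 1.80997e+09 s; T₂ = 1.131 years = 3.56944e+07 s.
T_syn = |T₁ · T₂ / (T₁ − T₂)|.
T_syn = |1.80997e+09 · 3.56944e+07 / (1.80997e+09 − 3.56944e+07)| s ≈ 3.641e+07 s = 1.154 years.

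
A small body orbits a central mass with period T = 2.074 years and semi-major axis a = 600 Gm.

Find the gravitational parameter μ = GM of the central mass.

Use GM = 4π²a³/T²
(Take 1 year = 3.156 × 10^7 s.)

Convert to SI: T = 2.074 years = 6.54554e+07 s; a = 600 Gm = 6e+11 m.
GM = 4π² · a³ / T².
GM = 4π² · (6e+11)³ / (6.54554e+07)² m³/s² ≈ 1.99e+21 m³/s² = 1.99 × 10^21 m³/s².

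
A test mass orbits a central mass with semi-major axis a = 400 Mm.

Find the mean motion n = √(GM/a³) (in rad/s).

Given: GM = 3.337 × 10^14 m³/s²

Convert to SI: a = 400 Mm = 4e+08 m.
n = √(GM / a³).
n = √(3.337e+14 / (4e+08)³) rad/s ≈ 2.283e-06 rad/s.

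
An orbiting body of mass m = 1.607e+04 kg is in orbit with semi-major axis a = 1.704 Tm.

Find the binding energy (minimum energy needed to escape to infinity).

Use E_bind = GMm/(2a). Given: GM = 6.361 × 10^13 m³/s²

Convert to SI: a = 1.704 Tm = 1.704e+12 m.
Total orbital energy is E = −GMm/(2a); binding energy is E_bind = −E = GMm/(2a).
E_bind = 6.361e+13 · 1.607e+04 / (2 · 1.704e+12) J ≈ 2.999e+05 J = 299.9 kJ.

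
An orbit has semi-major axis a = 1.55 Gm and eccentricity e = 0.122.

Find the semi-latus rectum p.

Convert to SI: a = 1.55 Gm = 1.55e+09 m.
p = a (1 − e²).
p = 1.55e+09 · (1 − (0.122)²) = 1.55e+09 · 0.985116 ≈ 1.527e+09 m = 1.527 Gm.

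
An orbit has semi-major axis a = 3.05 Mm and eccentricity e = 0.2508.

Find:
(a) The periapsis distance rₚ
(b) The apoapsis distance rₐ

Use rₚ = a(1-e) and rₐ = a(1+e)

Convert to SI: a = 3.05 Mm = 3.05e+06 m.
(a) rₚ = a(1 − e) = 3.05e+06 · (1 − 0.2508) = 3.05e+06 · 0.7492 ≈ 2.285e+06 m = 2.285 Mm.
(b) rₐ = a(1 + e) = 3.05e+06 · (1 + 0.2508) = 3.05e+06 · 1.2508 ≈ 3.815e+06 m = 3.815 Mm.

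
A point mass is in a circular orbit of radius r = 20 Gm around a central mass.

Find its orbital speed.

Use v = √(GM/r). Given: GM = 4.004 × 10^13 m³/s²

Convert to SI: r = 20 Gm = 2e+10 m.
For a circular orbit, gravity supplies the centripetal force, so v = √(GM / r).
v = √(4.004e+13 / 2e+10) m/s ≈ 44.74 m/s = 44.74 m/s.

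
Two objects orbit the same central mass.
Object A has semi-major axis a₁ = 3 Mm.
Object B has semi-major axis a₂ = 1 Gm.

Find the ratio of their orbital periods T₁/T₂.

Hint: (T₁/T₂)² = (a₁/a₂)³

Convert to SI: a₁ = 3 Mm = 3e+06 m; a₂ = 1 Gm = 1e+09 m.
From Kepler's third law, (T₁/T₂)² = (a₁/a₂)³, so T₁/T₂ = (a₁/a₂)^(3/2).
a₁/a₂ = 3e+06 / 1e+09 = 0.003.
T₁/T₂ = (0.003)^(3/2) ≈ 0.0001643.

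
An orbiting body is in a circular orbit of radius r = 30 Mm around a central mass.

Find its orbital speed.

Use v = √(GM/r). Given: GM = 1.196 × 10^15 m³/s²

Convert to SI: r = 30 Mm = 3e+07 m.
For a circular orbit, gravity supplies the centripetal force, so v = √(GM / r).
v = √(1.196e+15 / 3e+07) m/s ≈ 6314 m/s = 6.314 km/s.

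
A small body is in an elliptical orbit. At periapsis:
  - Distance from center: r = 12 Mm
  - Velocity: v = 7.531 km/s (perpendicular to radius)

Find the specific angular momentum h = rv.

Convert to SI: r = 12 Mm = 1.2e+07 m; v = 7.531 km/s = 7531 m/s.
With v perpendicular to r, h = r · v.
h = 1.2e+07 · 7531 m²/s ≈ 9.037e+10 m²/s.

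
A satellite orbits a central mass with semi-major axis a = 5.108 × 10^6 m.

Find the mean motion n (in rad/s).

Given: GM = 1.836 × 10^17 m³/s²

n = √(GM / a³).
n = √(1.836e+17 / (5.108e+06)³) rad/s ≈ 0.03712 rad/s.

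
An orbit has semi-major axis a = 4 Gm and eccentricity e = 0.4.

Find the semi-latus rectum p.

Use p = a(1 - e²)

Convert to SI: a = 4 Gm = 4e+09 m.
p = a (1 − e²).
p = 4e+09 · (1 − (0.4)²) = 4e+09 · 0.84 ≈ 3.36e+09 m = 3.36 Gm.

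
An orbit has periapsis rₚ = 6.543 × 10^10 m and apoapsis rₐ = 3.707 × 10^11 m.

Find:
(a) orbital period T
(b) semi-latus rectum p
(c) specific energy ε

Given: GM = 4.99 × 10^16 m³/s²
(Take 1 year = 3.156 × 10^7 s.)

(a) With a = (rₚ + rₐ)/2 = 2.18065e+11 m, T = 2π √(a³/GM) = 2π √((2.18065e+11)³/4.99e+16) s ≈ 2.864e+09 s
(b) From a = (rₚ + rₐ)/2 = 2.18065e+11 m and e = (rₐ − rₚ)/(rₐ + rₚ) = 0.699952, p = a(1 − e²) = 2.18065e+11 · (1 − (0.699952)²) ≈ 1.112e+11 m
(c) With a = (rₚ + rₐ)/2 = 2.18065e+11 m, ε = −GM/(2a) = −4.99e+16/(2 · 2.18065e+11) J/kg ≈ -1.144e+05 J/kg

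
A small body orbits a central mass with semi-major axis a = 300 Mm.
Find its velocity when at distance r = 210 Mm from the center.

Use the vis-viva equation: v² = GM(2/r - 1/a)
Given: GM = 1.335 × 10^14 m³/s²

Convert to SI: a = 300 Mm = 3e+08 m; r = 210 Mm = 2.1e+08 m.
Vis-viva: v = √(GM · (2/r − 1/a)).
2/r − 1/a = 2/2.1e+08 − 1/3e+08 = 6.19048e-09 m⁻¹.
v = √(1.335e+14 · 6.19048e-09) m/s ≈ 909.1 m/s = 909.1 m/s.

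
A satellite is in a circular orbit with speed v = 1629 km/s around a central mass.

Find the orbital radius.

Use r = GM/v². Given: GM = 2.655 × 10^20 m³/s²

Convert to SI: v = 1629 km/s = 1.629e+06 m/s.
For a circular orbit, v² = GM / r, so r = GM / v².
r = 2.655e+20 / (1.629e+06)² m ≈ 1.001e+08 m = 100.1 Mm.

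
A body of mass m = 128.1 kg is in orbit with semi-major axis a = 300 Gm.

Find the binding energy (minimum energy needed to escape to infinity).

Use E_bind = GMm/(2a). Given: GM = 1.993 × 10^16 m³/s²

Convert to SI: a = 300 Gm = 3e+11 m.
Total orbital energy is E = −GMm/(2a); binding energy is E_bind = −E = GMm/(2a).
E_bind = 1.993e+16 · 128.1 / (2 · 3e+11) J ≈ 4.255e+06 J = 4.255 MJ.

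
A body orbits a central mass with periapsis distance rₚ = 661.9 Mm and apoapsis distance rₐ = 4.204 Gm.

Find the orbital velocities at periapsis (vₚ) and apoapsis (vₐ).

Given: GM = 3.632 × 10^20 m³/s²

Convert to SI: rₚ = 661.9 Mm = 6.619e+08 m; rₐ = 4.204 Gm = 4.204e+09 m.
Use the vis-viva equation v² = GM(2/r − 1/a) with a = (rₚ + rₐ)/2 = (6.619e+08 + 4.204e+09)/2 = 2.43295e+09 m.
vₚ = √(GM · (2/rₚ − 1/a)) = √(3.632e+20 · (2/6.619e+08 − 1/2.43295e+09)) m/s ≈ 9.737e+05 m/s = 973.7 km/s.
vₐ = √(GM · (2/rₐ − 1/a)) = √(3.632e+20 · (2/4.204e+09 − 1/2.43295e+09)) m/s ≈ 1.533e+05 m/s = 153.3 km/s.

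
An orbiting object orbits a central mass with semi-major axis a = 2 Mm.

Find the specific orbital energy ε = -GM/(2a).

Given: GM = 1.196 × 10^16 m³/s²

Convert to SI: a = 2 Mm = 2e+06 m.
ε = −GM / (2a).
ε = −1.196e+16 / (2 · 2e+06) J/kg ≈ -2.99e+09 J/kg = -2.99 GJ/kg.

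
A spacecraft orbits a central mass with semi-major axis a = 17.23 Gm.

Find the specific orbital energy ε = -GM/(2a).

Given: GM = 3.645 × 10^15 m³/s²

Convert to SI: a = 17.23 Gm = 1.723e+10 m.
ε = −GM / (2a).
ε = −3.645e+15 / (2 · 1.723e+10) J/kg ≈ -1.058e+05 J/kg = -105.8 kJ/kg.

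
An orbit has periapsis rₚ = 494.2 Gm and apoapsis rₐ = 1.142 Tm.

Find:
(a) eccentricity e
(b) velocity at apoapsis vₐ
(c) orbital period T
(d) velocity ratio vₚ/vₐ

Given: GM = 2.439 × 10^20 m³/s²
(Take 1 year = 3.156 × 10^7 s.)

Convert to SI: rₚ = 494.2 Gm = 4.942e+11 m; rₐ = 1.142 Tm = 1.142e+12 m.
(a) e = (rₐ − rₚ)/(rₐ + rₚ) = (1.142e+12 − 4.942e+11)/(1.142e+12 + 4.942e+11) ≈ 0.3959
(b) With a = (rₚ + rₐ)/2 = 8.181e+11 m, vₐ = √(GM (2/rₐ − 1/a)) = √(2.439e+20 · (2/1.142e+12 − 1/8.181e+11)) m/s ≈ 1.136e+04 m/s
(c) With a = (rₚ + rₐ)/2 = 8.181e+11 m, T = 2π √(a³/GM) = 2π √((8.181e+11)³/2.439e+20) s ≈ 2.977e+08 s
(d) Conservation of angular momentum (rₚvₚ = rₐvₐ) gives vₚ/vₐ = rₐ/rₚ = 1.142e+12/4.942e+11 ≈ 2.311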